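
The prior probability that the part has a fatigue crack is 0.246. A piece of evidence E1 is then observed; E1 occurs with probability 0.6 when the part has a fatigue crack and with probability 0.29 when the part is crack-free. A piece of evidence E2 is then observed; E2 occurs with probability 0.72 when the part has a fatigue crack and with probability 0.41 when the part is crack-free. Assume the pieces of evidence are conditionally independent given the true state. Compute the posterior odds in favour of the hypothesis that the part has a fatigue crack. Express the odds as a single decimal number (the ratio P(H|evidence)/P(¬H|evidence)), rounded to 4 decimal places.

Prior odds = 0.246/(1−0.246) = 0.32626. In log-odds, ln(0.32626) = -1.1201.
Add log likelihood ratios: ln(2.0690) + ln(1.7561) = 1.2901.
Posterior log-odds = 0.17008, so posterior odds = exp(0.17008) = 1.1854.

Posterior odds ≈ 1.1854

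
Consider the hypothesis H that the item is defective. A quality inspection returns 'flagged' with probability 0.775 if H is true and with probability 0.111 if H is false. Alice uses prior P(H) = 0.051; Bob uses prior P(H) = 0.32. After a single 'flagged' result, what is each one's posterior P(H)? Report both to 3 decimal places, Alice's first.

Alice: 0.273; Bob: 0.767

The likelihood ratio for a 'flagged' result is 0.775/0.111 = 6.9820.
Alice: prior odds 0.051/0.949 = 0.053741; posterior odds 0.37522; posterior probability 0.273.
Bob: prior odds 0.32/0.68 = 0.47059; posterior odds 3.2856; posterior probability 0.767.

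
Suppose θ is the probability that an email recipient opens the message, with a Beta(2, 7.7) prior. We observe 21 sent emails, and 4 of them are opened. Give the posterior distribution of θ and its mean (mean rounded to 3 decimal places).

Observing 4 successes and 17 failures updates Beta(2, 7.7) by adding the success and failure counts to the two shape parameters: α = 2+4 = 6, β = 7.7+17 = 24.7.
Posterior mean = α/(α+β) = 6/30.7 = 0.195.

Posterior: Beta(6, 24.7); mean ≈ 0.195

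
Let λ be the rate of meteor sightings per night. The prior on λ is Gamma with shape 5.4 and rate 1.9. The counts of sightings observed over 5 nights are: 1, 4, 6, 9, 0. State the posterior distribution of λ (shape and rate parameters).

Posterior: Gamma(shape=25.4, rate=6.9)

The Poisson likelihood adds the total count to the shape and the number of exposure periods to the rate. Here ∑xᵢ = 20 and n = 5, so shape 5.4→25.4 and rate 1.9→6.9.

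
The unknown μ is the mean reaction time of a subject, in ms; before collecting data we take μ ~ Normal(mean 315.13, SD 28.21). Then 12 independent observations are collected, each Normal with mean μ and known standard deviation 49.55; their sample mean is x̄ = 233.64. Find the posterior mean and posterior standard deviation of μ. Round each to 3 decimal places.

Posterior mean ≈ 250.306; posterior SD ≈ 12.758

With known σ, the Normal prior is conjugate. Weight on the data is w = (n/σ²)/(n/σ² + 1/τ₀²) = 0.00488758/(0.00488758+0.00125659) = 0.79548.
Posterior mean = w·x̄ + (1−w)·μ₀ = 0.79548·233.64 + 0.20452·315.13 = 250.306. Posterior variance = 1/(0.00488758+0.00125659) = 162.756, so SD = 12.758.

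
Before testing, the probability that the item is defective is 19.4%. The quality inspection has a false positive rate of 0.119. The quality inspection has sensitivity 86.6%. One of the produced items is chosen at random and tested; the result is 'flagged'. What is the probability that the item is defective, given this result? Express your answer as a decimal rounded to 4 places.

P(H | E) ≈ 0.6366

Write H for 'the item is defective'. Prior odds H:¬H = 0.194/0.806 = 0.24069. For the 'flagged' outcome, the likelihood ratio is 0.866/0.119 = 7.2773.
Posterior odds = 0.24069 × 7.2773 = 1.7516, so P(H|E) = 1.7516/(1+1.7516) = 0.6366.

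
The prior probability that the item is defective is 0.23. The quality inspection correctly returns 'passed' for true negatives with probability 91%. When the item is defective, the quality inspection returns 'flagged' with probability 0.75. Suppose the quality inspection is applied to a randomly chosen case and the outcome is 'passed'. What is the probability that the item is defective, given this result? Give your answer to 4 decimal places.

Write H for 'the item is defective'. Prior odds H:¬H = 0.23/0.77 = 0.29870. For the 'passed' outcome, the likelihood ratio is 0.25/0.91 = 0.27473.
Posterior odds = 0.29870 × 0.27473 = 0.082061, so P(H|E) = 0.082061/(1+0.082061) = 0.0758.

P(H | E) ≈ 0.0758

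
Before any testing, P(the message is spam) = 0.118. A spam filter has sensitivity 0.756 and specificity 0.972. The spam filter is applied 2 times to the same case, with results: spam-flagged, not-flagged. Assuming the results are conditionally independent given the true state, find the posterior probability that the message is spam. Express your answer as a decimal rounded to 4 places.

Posterior P(H) ≈ 0.4756

Let H be the event that the message is spam; start with P(H) = 0.118. P('spam-flagged'|H) = 0.756, P('spam-flagged'|¬H) = 0.028.
Update on result 1 ('spam-flagged'): P(H) ← 0.756·0.1180 / (0.756·0.1180 + 0.028·0.8820) = 0.089208/0.11390 = 0.7832.
Update on result 2 ('not-flagged'): P(H) ← 0.244·0.7832 / (0.244·0.7832 + 0.972·0.2168) = 0.19110/0.40184 = 0.4756.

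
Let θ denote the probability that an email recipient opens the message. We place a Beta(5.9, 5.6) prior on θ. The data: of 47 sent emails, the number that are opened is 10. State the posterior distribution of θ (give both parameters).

The binomial likelihood is conjugate to the Beta prior: with 10 successes and 37 failures, the posterior is Beta(5.9+10, 5.6+37) = Beta(15.9, 42.6).

Posterior: Beta(15.9, 42.6)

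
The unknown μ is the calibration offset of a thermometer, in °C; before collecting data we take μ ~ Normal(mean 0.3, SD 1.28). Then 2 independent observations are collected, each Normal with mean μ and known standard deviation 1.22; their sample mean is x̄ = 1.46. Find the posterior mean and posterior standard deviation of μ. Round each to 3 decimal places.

Posterior mean ≈ 1.098; posterior SD ≈ 0.715

Prior precision 1/τ₀² = 1/1.28² = 0.610352; data precision n/σ² = 2/1.22² = 1.34372.
Posterior precision = 0.610352 + 1.34372 = 1.95408, giving posterior SD = 1/√1.95408 = 0.715.
Posterior mean = (0.610352·0.3 + 1.34372·1.46) / 1.95408 = 1.098.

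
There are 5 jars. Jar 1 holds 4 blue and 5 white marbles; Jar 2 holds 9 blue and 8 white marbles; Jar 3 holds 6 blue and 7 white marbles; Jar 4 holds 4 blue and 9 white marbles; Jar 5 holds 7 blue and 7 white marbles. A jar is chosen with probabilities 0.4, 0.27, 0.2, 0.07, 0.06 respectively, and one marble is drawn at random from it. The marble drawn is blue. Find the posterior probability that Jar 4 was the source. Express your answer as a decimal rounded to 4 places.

P(blue|Jar 1) = 0.4444; P(blue|Jar 2) = 0.5294; P(blue|Jar 3) = 0.4615; P(blue|Jar 4) = 0.3077; P(blue|Jar 5) = 0.5.
Prior × likelihood for each source: 0.4·0.4444=0.1778, 0.27·0.5294=0.1429, 0.2·0.4615=0.09231, 0.07·0.3077=0.02154, 0.06·0.5=0.03000. Summing gives P(blue) = 0.46457.
P(Jar 4 | blue) = 0.02154 / 0.46457 = 0.0464.

Posterior probability ≈ 0.0464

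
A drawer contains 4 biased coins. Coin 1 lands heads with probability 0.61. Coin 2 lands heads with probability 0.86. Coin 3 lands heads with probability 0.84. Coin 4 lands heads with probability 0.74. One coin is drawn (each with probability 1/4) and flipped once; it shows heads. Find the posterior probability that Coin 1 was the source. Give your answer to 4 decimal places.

P(heads|C1) = 0.61; P(heads|C2) = 0.86; P(heads|C3) = 0.84; P(heads|C4) = 0.74.
Prior × likelihood for each source: 0.25·0.61=0.1525, 0.25·0.86=0.2150, 0.25·0.84=0.2100, 0.25·0.74=0.1850. Summing gives P(heads) = 0.76250.
P(Coin 1 | heads) = 0.1525 / 0.76250 = 0.2000.

Posterior probability ≈ 0.2000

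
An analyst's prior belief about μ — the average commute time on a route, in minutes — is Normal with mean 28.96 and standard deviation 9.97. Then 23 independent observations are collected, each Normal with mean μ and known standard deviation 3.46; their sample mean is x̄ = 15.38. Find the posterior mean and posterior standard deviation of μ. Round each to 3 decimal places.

Posterior mean ≈ 15.451; posterior SD ≈ 0.720

Prior precision 1/τ₀² = 1/9.97² = 0.0100603; data precision n/σ² = 23/3.46² = 1.92121.
Posterior precision = 0.0100603 + 1.92121 = 1.93127, giving posterior SD = 1/√1.93127 = 0.720.
Posterior mean = (0.0100603·28.96 + 1.92121·15.38) / 1.93127 = 15.451.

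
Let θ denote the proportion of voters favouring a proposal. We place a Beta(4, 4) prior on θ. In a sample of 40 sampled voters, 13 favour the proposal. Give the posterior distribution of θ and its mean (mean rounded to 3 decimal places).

Posterior: Beta(17, 31); mean ≈ 0.354

The binomial likelihood is conjugate to the Beta prior: with 13 successes and 27 failures, the posterior is Beta(4+13, 4+27) = Beta(17, 31).
Posterior mean = α/(α+β) = 17/48 = 0.354.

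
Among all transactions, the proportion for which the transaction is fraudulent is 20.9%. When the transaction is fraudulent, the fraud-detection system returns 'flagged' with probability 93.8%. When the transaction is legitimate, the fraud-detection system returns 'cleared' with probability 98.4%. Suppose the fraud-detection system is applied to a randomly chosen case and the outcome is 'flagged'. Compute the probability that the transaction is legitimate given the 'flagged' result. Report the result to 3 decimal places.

Let H be the event that the transaction is fraudulent. P(H) = 0.209, so P(¬H) = 0.791. With E the 'flagged' result, P(E|H) = 0.938 and P(E|¬H) = 0.016.
P(E) = 0.938·0.209 + 0.016·0.791 = 0.19604 + 0.012656 = 0.20870.
By Bayes' theorem, P(H|E) = 0.19604 / 0.20870 = 0.939. Hence P(¬H|E) = 1 − 0.939 = 0.061.

P(¬H | E) ≈ 0.061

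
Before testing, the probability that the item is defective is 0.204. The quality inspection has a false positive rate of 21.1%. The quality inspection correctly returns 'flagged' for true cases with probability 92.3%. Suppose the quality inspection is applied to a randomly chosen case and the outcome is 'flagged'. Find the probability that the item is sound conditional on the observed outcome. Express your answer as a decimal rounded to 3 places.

Write H for 'the item is defective'. Prior odds H:¬H = 0.204/0.796 = 0.25628. For the 'flagged' outcome, the likelihood ratio is 0.923/0.211 = 4.3744.
Posterior odds = 0.25628 × 4.3744 = 1.1211, so P(H|E) = 1.1211/(1+1.1211) = 0.529. Then P(¬H|E) = 1 − 0.529 = 0.471.

P(¬H | E) ≈ 0.471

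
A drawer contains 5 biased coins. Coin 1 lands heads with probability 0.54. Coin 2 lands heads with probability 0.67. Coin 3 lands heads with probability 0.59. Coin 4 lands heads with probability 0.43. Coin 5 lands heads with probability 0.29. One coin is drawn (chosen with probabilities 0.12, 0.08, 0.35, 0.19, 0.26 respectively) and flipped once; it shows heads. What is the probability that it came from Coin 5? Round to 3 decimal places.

Posterior probability ≈ 0.156

P(heads|C1) = 0.54; P(heads|C2) = 0.67; P(heads|C3) = 0.59; P(heads|C4) = 0.43; P(heads|C5) = 0.29.
Prior × likelihood for each source: 0.12·0.54=0.06480, 0.08·0.67=0.05360, 0.35·0.59=0.2065, 0.19·0.43=0.08170, 0.26·0.29=0.07540. Summing gives P(heads) = 0.48200.
P(Coin 5 | heads) = 0.07540 / 0.48200 = 0.156.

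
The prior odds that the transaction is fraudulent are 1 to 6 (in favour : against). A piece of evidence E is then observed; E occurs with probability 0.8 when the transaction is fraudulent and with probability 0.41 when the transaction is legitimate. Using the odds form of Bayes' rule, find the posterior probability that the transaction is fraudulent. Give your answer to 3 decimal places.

Prior odds = 1/6 = 0.16667. In log-odds, ln(0.16667) = -1.7918.
Add log likelihood ratio: ln(1.9512) = 0.66845.
Posterior log-odds = -1.1233, so posterior odds = exp(-1.1233) = 0.32520. Converting, P(H|E) = 0.32520/1.3252 = 0.245.

Posterior probability ≈ 0.245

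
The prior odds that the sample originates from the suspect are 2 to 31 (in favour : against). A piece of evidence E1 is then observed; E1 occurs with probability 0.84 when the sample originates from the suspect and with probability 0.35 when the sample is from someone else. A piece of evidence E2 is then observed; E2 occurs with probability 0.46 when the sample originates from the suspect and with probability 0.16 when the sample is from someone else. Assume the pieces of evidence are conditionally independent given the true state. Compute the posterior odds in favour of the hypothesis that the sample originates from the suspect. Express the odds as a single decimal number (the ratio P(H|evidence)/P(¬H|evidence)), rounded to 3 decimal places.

Posterior odds ≈ 0.445

Prior odds = 2/31 = 0.064516. In log-odds, ln(0.064516) = -2.7408.
Add log likelihood ratios: ln(2.4000) + ln(2.8750) = 1.9315.
Posterior log-odds = -0.80932, so posterior odds = exp(-0.80932) = 0.44516.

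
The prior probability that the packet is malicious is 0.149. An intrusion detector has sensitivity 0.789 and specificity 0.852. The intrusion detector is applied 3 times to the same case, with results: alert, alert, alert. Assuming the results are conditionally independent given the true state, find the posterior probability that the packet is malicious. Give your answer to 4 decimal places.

Let H be the event that the packet is malicious; start with P(H) = 0.149. P('alert'|H) = 0.789, P('alert'|¬H) = 0.148.
Update on result 1 ('alert'): P(H) ← 0.789·0.1490 / (0.789·0.1490 + 0.148·0.8510) = 0.11756/0.24351 = 0.4828.
Update on result 2 ('alert'): P(H) ← 0.789·0.4828 / (0.789·0.4828 + 0.148·0.5172) = 0.38091/0.45746 = 0.8327.
Update on result 3 ('alert'): P(H) ← 0.789·0.8327 / (0.789·0.8327 + 0.148·0.1673) = 0.65697/0.68174 = 0.9637.

Posterior P(H) ≈ 0.9637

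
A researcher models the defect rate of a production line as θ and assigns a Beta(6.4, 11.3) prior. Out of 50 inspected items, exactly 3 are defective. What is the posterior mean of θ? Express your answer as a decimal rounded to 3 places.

The binomial likelihood is conjugate to the Beta prior: with 3 successes and 47 failures, the posterior is Beta(6.4+3, 11.3+47) = Beta(9.4, 58.3).
Posterior mean = α/(α+β) = 9.4/67.7 = 0.139.

Posterior mean ≈ 0.139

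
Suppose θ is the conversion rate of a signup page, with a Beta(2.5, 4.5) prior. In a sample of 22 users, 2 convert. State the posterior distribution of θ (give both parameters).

Posterior: Beta(4.5, 24.5)

Observing 2 successes and 20 failures updates Beta(2.5, 4.5) by adding the success and failure counts to the two shape parameters: α = 2.5+2 = 4.5, β = 4.5+20 = 24.5.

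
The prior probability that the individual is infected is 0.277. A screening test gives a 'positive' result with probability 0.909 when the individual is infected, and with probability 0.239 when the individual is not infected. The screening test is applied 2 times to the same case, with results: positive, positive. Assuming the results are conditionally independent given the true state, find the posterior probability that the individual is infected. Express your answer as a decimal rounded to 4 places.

Posterior P(H) ≈ 0.8471

With H the event that the individual is infected, the joint likelihood of the observed sequence is P(data|H) = 0.909·0.909 = 0.82628 and P(data|¬H) = 0.239·0.239 = 0.057121.
Bayes: P(H|data) = 0.277·0.82628 / (0.277·0.82628 + 0.723·0.057121) = 0.22888/0.27018 = 0.8471.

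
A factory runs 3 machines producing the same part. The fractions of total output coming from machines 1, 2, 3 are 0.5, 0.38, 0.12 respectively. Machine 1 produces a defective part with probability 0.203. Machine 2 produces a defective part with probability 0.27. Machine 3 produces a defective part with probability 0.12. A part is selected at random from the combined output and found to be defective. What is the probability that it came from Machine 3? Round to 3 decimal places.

Tabulate prior·likelihood by source: [1] prior 0.5, lik 0.203, product 0.1015; [2] prior 0.38, lik 0.27, product 0.1026; [3] prior 0.12, lik 0.12, product 0.01440.
Normalizing constant = 0.21850; the posterior for Machine 3 is its product over the sum, 0.01440/0.21850 = 0.066.

Posterior probability ≈ 0.066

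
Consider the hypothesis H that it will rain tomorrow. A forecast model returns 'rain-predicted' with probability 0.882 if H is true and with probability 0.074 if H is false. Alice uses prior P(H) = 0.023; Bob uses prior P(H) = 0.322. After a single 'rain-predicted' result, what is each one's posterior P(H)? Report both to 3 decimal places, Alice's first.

Alice: 0.219; Bob: 0.850

P('+'|H) = 0.882, P('+'|¬H) = 0.074.
Alice: numerator 0.882·0.023 = 0.020286; evidence = 0.020286+0.074·0.977 = 0.092584; posterior = 0.219.
Bob: numerator 0.882·0.322 = 0.28400; evidence = 0.28400+0.074·0.678 = 0.33418; posterior = 0.850.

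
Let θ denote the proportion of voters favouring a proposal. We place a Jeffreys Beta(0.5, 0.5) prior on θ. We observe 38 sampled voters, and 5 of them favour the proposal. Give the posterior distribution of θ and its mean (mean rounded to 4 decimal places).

Observing 5 successes and 33 failures updates Beta(0.5, 0.5) by adding the success and failure counts to the two shape parameters: α = 0.5+5 = 5.5, β = 0.5+33 = 33.5.
E[θ | data] = 5.5/(5.5+33.5) = 0.1410.

Posterior: Beta(5.5, 33.5); mean ≈ 0.1410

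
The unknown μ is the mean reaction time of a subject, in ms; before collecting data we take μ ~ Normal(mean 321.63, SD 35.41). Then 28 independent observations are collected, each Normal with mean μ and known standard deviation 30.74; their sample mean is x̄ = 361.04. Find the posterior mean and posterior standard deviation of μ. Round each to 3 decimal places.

Prior precision 1/τ₀² = 1/35.41² = 0.00079753; data precision n/σ² = 28/30.74² = 0.0296313.
Posterior precision = 0.00079753 + 0.0296313 = 0.0304288, giving posterior SD = 1/√0.0304288 = 5.733.
Posterior mean = (0.00079753·321.63 + 0.0296313·361.04) / 0.0304288 = 360.007.

Posterior mean ≈ 360.007; posterior SD ≈ 5.733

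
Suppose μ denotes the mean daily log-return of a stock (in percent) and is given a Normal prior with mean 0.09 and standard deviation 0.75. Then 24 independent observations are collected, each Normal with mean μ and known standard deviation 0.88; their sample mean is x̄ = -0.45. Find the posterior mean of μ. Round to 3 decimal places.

Posterior mean ≈ -0.421

Prior precision 1/τ₀² = 1/0.75² = 1.77778; data precision n/σ² = 24/0.88² = 30.9917.
Posterior precision = 1.77778 + 30.9917 = 32.7695.
Posterior mean = (1.77778·0.09 + 30.9917·-0.45) / 32.7695 = -0.421.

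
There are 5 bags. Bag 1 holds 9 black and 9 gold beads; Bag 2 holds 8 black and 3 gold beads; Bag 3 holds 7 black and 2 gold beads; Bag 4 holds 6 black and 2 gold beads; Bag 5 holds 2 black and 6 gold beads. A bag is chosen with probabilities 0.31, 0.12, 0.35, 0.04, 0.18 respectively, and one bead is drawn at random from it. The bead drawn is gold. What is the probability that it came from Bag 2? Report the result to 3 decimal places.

P(gold|Bag 1) = 0.5; P(gold|Bag 2) = 0.2727; P(gold|Bag 3) = 0.2222; P(gold|Bag 4) = 0.25; P(gold|Bag 5) = 0.75.
Prior × likelihood for each source: 0.31·0.5=0.1550, 0.12·0.2727=0.03273, 0.35·0.2222=0.07778, 0.04·0.25=0.01000, 0.18·0.75=0.1350. Summing gives P(gold) = 0.41051.
P(Bag 2 | gold) = 0.03273 / 0.41051 = 0.080.

Posterior probability ≈ 0.080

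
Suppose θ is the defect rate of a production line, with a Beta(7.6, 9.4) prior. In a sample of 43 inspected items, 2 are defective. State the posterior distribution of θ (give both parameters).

Posterior: Beta(9.6, 50.4)

Observing 2 successes and 41 failures updates Beta(7.6, 9.4) by adding the success and failure counts to the two shape parameters: α = 7.6+2 = 9.6, β = 9.4+41 = 50.4.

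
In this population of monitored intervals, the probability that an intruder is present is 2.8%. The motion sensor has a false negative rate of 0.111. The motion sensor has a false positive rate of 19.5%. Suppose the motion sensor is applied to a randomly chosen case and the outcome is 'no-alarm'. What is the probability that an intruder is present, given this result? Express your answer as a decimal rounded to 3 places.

P(H | E) ≈ 0.004

Let H be the event that an intruder is present. P(H) = 0.028, so P(¬H) = 0.972. With E the 'no-alarm' result, P(E|H) = 0.111 and P(E|¬H) = 0.805.
P(E) = 0.111·0.028 + 0.805·0.972 = 0.0031080 + 0.78246 = 0.78557.
By Bayes' theorem, P(H|E) = 0.0031080 / 0.78557 = 0.004.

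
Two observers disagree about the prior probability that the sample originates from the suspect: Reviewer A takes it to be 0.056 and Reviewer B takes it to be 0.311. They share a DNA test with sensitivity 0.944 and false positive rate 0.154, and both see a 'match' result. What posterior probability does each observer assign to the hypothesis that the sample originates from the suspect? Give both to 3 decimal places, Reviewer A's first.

P('+'|H) = 0.944, P('+'|¬H) = 0.154.
Reviewer A: numerator 0.944·0.056 = 0.052864; evidence = 0.052864+0.154·0.944 = 0.19824; posterior = 0.267.
Reviewer B: numerator 0.944·0.311 = 0.29358; evidence = 0.29358+0.154·0.689 = 0.39969; posterior = 0.735.

Reviewer A: 0.267; Reviewer B: 0.735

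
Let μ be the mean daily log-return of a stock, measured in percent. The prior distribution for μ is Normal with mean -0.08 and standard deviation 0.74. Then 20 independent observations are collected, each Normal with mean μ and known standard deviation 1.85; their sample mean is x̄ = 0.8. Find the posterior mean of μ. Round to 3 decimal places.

Posterior mean ≈ 0.590

Prior precision 1/τ₀² = 1/0.74² = 1.82615; data precision n/σ² = 20/1.85² = 5.84368.
Posterior precision = 1.82615 + 5.84368 = 7.66983.
Posterior mean = (1.82615·-0.08 + 5.84368·0.8) / 7.66983 = 0.590.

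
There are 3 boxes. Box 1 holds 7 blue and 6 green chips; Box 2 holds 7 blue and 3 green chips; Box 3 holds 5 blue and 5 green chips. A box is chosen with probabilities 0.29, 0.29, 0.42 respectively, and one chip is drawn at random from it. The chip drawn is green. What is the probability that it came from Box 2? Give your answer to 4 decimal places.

Posterior probability ≈ 0.2019

P(green|Box 1) = 0.4615; P(green|Box 2) = 0.3; P(green|Box 3) = 0.5.
Prior × likelihood for each source: 0.29·0.4615=0.1338, 0.29·0.3=0.08700, 0.42·0.5=0.2100. Summing gives P(green) = 0.43085.
P(Box 2 | green) = 0.08700 / 0.43085 = 0.2019.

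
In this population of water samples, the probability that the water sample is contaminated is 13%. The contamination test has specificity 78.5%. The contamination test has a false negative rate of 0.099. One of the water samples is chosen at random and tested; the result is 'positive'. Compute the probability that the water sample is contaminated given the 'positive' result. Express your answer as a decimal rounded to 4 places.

Let H be the event that the water sample is contaminated. P(H) = 0.13, so P(¬H) = 0.87. With E the 'positive' result, P(E|H) = 0.901 and P(E|¬H) = 0.215.
P(E) = 0.901·0.13 + 0.215·0.87 = 0.11713 + 0.18705 = 0.30418.
By Bayes' theorem, P(H|E) = 0.11713 / 0.30418 = 0.3851.

P(H | E) ≈ 0.3851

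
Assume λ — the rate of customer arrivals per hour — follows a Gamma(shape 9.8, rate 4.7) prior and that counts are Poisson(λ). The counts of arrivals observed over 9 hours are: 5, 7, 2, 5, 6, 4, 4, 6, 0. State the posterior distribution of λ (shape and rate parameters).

The Poisson likelihood adds the total count to the shape and the number of exposure periods to the rate. Here ∑xᵢ = 39 and n = 9, so shape 9.8→48.8 and rate 4.7→13.7.

Posterior: Gamma(shape=48.8, rate=13.7)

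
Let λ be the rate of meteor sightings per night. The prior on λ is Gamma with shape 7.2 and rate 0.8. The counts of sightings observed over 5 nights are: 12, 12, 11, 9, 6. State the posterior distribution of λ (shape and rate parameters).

Posterior: Gamma(shape=57.2, rate=5.8)

Total count ∑xᵢ = 50 over n = 5 nights.
Gamma is conjugate to the Poisson likelihood: posterior is Gamma(shape = 7.2+50 = 57.2, rate = 0.8+5 = 5.8).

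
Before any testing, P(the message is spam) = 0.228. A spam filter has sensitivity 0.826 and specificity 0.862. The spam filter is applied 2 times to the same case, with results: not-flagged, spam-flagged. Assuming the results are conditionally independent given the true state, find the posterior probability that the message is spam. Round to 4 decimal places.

Posterior P(H) ≈ 0.2630

With H the event that the message is spam, the joint likelihood of the observed sequence is P(data|H) = 0.174·0.826 = 0.14372 and P(data|¬H) = 0.862·0.138 = 0.11896.
Bayes: P(H|data) = 0.228·0.14372 / (0.228·0.14372 + 0.772·0.11896) = 0.032769/0.12460 = 0.2630.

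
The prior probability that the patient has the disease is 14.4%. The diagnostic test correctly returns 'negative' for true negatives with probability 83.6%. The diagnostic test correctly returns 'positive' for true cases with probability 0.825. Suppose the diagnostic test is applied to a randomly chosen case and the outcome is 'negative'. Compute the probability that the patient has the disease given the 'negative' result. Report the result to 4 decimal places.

P(H | E) ≈ 0.0340

Write H for 'the patient has the disease'. Prior odds H:¬H = 0.144/0.856 = 0.16822. For the 'negative' outcome, the likelihood ratio is 0.175/0.836 = 0.20933.
Posterior odds = 0.16822 × 0.20933 = 0.035214, so P(H|E) = 0.035214/(1+0.035214) = 0.0340.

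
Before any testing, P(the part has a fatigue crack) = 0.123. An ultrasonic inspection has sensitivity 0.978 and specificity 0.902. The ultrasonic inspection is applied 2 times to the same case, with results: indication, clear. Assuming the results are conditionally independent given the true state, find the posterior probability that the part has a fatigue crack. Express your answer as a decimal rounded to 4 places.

Let H be the event that the part has a fatigue crack; start with P(H) = 0.123. P('indication'|H) = 0.978, P('indication'|¬H) = 0.098.
Update on result 1 ('indication'): P(H) ← 0.978·0.1230 / (0.978·0.1230 + 0.098·0.8770) = 0.12029/0.20624 = 0.5833.
Update on result 2 ('clear'): P(H) ← 0.022·0.5833 / (0.022·0.5833 + 0.902·0.4167) = 0.012832/0.38872 = 0.0330.

Posterior P(H) ≈ 0.0330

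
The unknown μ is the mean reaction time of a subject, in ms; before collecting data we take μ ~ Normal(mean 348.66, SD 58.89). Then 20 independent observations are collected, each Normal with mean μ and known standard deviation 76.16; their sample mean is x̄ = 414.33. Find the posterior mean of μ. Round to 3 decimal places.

Prior precision 1/τ₀² = 1/58.89² = 0.00028835; data precision n/σ² = 20/76.16² = 0.00344807.
Posterior precision = 0.00028835 + 0.00344807 = 0.00373642.
Posterior mean = (0.00028835·348.66 + 0.00344807·414.33) / 0.00373642 = 409.262.

Posterior mean ≈ 409.262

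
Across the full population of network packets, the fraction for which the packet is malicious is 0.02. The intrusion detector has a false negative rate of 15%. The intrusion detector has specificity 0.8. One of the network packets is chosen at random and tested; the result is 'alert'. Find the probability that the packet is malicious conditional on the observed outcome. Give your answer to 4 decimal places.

P(H | E) ≈ 0.0798

Write H for 'the packet is malicious'. Prior odds H:¬H = 0.02/0.98 = 0.020408. For the 'alert' outcome, the likelihood ratio is 0.85/0.2 = 4.2500.
Posterior odds = 0.020408 × 4.2500 = 0.086735, so P(H|E) = 0.086735/(1+0.086735) = 0.0798.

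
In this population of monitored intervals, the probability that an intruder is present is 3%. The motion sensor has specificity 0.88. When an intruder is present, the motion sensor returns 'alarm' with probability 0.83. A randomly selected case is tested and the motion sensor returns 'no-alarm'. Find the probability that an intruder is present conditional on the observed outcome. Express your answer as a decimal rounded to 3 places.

P(H | E) ≈ 0.006

Write H for 'an intruder is present'. Prior odds H:¬H = 0.03/0.97 = 0.030928. For the 'no-alarm' outcome, the likelihood ratio is 0.17/0.88 = 0.19318.
Posterior odds = 0.030928 × 0.19318 = 0.0059747, so P(H|E) = 0.0059747/(1+0.0059747) = 0.006.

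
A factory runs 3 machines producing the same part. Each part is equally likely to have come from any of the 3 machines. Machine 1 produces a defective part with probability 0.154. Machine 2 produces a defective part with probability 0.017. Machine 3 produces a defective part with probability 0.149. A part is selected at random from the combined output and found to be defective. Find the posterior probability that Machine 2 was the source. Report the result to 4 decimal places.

Posterior probability ≈ 0.0531

P(defective|M1) = 0.154; P(defective|M2) = 0.017; P(defective|M3) = 0.149.
Prior × likelihood for each source: 0.333333·0.154=0.05133, 0.333333·0.017=0.005667, 0.333333·0.149=0.04967. Summing gives P(defective) = 0.10667.
P(Machine 2 | defective) = 0.005667 / 0.10667 = 0.0531.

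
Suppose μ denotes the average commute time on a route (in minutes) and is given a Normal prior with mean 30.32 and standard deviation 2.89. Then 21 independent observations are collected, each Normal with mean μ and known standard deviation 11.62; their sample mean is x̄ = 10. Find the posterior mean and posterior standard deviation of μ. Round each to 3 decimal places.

Posterior mean ≈ 18.839; posterior SD ≈ 1.906

With known σ, the Normal prior is conjugate. Weight on the data is w = (n/σ²)/(n/σ² + 1/τ₀²) = 0.155527/(0.155527+0.119730) = 0.56502.
Posterior mean = w·x̄ + (1−w)·μ₀ = 0.56502·10 + 0.43498·30.32 = 18.839. Posterior variance = 1/(0.155527+0.119730) = 3.63296, so SD = 1.906.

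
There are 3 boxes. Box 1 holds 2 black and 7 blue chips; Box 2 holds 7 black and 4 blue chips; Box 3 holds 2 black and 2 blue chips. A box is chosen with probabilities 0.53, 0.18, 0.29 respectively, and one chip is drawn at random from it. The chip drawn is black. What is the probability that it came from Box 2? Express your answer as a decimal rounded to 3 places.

Tabulate prior·likelihood by source: [1] prior 0.53, lik 0.2222, product 0.1178; [2] prior 0.18, lik 0.6364, product 0.1145; [3] prior 0.29, lik 0.5, product 0.1450.
Normalizing constant = 0.37732; the posterior for Box 2 is its product over the sum, 0.1145/0.37732 = 0.304.

Posterior probability ≈ 0.304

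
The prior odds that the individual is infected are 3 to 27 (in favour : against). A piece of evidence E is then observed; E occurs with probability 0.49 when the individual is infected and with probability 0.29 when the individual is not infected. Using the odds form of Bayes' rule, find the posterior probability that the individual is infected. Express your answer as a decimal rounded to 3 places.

Prior odds = 3/27 = 0.11111. In log-odds, ln(0.11111) = -2.1972.
Add log likelihood ratio: ln(1.6897) = 0.52452.
Posterior log-odds = -1.6727, so posterior odds = exp(-1.6727) = 0.18774. Converting, P(H|E) = 0.18774/1.1877 = 0.158.

Posterior probability ≈ 0.158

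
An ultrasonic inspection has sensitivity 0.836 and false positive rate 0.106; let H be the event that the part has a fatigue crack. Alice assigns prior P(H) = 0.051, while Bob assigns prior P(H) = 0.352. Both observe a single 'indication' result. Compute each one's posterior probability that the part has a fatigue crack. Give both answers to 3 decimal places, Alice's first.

Alice: 0.298; Bob: 0.811

The likelihood ratio for an 'indication' result is 0.836/0.106 = 7.8868.
Alice: prior odds 0.051/0.949 = 0.053741; posterior odds 0.42384; posterior probability 0.298.
Bob: prior odds 0.352/0.648 = 0.54321; posterior odds 4.2842; posterior probability 0.811.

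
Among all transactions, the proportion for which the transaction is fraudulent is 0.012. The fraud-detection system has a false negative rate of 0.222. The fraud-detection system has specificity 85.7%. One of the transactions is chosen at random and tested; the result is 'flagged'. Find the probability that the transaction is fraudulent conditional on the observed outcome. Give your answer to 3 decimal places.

P(H | E) ≈ 0.062

Write H for 'the transaction is fraudulent'. Prior odds H:¬H = 0.012/0.988 = 0.012146. For the 'flagged' outcome, the likelihood ratio is 0.778/0.143 = 5.4406.
Posterior odds = 0.012146 × 5.4406 = 0.066080, so P(H|E) = 0.066080/(1+0.066080) = 0.062.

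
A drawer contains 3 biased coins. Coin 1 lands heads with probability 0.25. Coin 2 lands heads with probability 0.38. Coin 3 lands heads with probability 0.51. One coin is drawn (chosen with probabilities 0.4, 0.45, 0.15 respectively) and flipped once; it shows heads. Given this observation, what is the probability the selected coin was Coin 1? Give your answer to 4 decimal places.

Tabulate prior·likelihood by source: [1] prior 0.4, lik 0.25, product 0.1000; [2] prior 0.45, lik 0.38, product 0.1710; [3] prior 0.15, lik 0.51, product 0.07650.
Normalizing constant = 0.34750; the posterior for Coin 1 is its product over the sum, 0.1000/0.34750 = 0.2878.

Posterior probability ≈ 0.2878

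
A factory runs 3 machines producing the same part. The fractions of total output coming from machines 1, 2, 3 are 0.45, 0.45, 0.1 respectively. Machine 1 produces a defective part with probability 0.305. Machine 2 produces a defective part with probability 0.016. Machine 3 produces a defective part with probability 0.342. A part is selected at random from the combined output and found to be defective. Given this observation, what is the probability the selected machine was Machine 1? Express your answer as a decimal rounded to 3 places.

Tabulate prior·likelihood by source: [1] prior 0.45, lik 0.305, product 0.1373; [2] prior 0.45, lik 0.016, product 0.007200; [3] prior 0.1, lik 0.342, product 0.03420.
Normalizing constant = 0.17865; the posterior for Machine 1 is its product over the sum, 0.1373/0.17865 = 0.768.

Posterior probability ≈ 0.768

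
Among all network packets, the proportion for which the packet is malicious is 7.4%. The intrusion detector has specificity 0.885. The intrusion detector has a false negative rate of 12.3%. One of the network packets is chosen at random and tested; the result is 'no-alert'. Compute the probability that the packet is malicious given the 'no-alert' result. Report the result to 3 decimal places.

P(H | E) ≈ 0.011

Write H for 'the packet is malicious'. Prior odds H:¬H = 0.074/0.926 = 0.079914. For the 'no-alert' outcome, the likelihood ratio is 0.123/0.885 = 0.13898.
Posterior odds = 0.079914 × 0.13898 = 0.011107, so P(H|E) = 0.011107/(1+0.011107) = 0.011.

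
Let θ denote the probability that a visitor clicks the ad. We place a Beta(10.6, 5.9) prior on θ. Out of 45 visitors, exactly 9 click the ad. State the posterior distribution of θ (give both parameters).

The binomial likelihood is conjugate to the Beta prior: with 9 successes and 36 failures, the posterior is Beta(10.6+9, 5.9+36) = Beta(19.6, 41.9).

Posterior: Beta(19.6, 41.9)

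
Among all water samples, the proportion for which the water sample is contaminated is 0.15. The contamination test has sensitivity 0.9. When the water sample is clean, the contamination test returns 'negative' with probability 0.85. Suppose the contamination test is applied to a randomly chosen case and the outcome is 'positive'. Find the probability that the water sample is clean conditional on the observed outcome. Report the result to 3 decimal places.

Let H be the event that the water sample is contaminated. P(H) = 0.15, so P(¬H) = 0.85. With E the 'positive' result, P(E|H) = 0.9 and P(E|¬H) = 0.15.
P(E) = 0.9·0.15 + 0.15·0.85 = 0.13500 + 0.12750 = 0.26250.
By Bayes' theorem, P(H|E) = 0.13500 / 0.26250 = 0.514. Hence P(¬H|E) = 1 − 0.514 = 0.486.

P(¬H | E) ≈ 0.486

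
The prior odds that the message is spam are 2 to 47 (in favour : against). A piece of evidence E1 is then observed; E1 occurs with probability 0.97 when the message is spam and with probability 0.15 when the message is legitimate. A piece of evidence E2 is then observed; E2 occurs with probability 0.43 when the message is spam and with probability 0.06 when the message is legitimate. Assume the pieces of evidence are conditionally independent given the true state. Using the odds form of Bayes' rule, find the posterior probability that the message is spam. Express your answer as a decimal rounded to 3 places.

Prior odds = 2/47 = 0.042553. In log-odds, ln(0.042553) = -3.1570.
Add log likelihood ratios: ln(6.4667) + ln(7.1667) = 3.8361.
Posterior log-odds = 0.67910, so posterior odds = exp(0.67910) = 1.9721. Converting, P(H|E) = 1.9721/2.9721 = 0.664.

Posterior probability ≈ 0.664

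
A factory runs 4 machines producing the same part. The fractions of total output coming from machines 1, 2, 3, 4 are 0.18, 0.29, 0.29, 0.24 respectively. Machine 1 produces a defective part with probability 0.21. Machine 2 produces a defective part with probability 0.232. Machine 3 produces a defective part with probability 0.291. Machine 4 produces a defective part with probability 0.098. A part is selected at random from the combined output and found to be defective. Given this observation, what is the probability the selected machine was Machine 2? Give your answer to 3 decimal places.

Tabulate prior·likelihood by source: [1] prior 0.18, lik 0.21, product 0.03780; [2] prior 0.29, lik 0.232, product 0.06728; [3] prior 0.29, lik 0.291, product 0.08439; [4] prior 0.24, lik 0.098, product 0.02352.
Normalizing constant = 0.21299; the posterior for Machine 2 is its product over the sum, 0.06728/0.21299 = 0.316.

Posterior probability ≈ 0.316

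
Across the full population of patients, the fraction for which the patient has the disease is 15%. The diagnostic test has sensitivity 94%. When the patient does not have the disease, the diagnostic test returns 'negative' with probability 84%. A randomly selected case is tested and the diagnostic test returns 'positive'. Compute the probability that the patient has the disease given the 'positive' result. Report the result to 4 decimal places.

P(H | E) ≈ 0.5090

Write H for 'the patient has the disease'. Prior odds H:¬H = 0.15/0.85 = 0.17647. For the 'positive' outcome, the likelihood ratio is 0.94/0.16 = 5.8750.
Posterior odds = 0.17647 × 5.8750 = 1.0368, so P(H|E) = 1.0368/(1+1.0368) = 0.5090.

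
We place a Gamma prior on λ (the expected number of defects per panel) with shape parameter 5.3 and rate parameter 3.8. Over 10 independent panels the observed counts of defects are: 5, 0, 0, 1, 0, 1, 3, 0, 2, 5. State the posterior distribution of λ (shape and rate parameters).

Posterior: Gamma(shape=22.3, rate=13.8)

The Poisson likelihood adds the total count to the shape and the number of exposure periods to the rate. Here ∑xᵢ = 17 and n = 10, so shape 5.3→22.3 and rate 3.8→13.8.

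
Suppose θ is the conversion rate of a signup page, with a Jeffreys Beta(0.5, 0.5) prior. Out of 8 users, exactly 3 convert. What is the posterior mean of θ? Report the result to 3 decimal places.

Posterior mean ≈ 0.389

The binomial likelihood is conjugate to the Beta prior: with 3 successes and 5 failures, the posterior is Beta(0.5+3, 0.5+5) = Beta(3.5, 5.5).
E[θ | data] = 3.5/(3.5+5.5) = 0.389.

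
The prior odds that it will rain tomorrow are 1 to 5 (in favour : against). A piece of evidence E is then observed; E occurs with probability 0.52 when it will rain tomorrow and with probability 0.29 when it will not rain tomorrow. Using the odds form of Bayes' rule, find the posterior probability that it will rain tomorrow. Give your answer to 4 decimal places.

Posterior probability ≈ 0.2640

Prior odds = 1/5 = 0.20000.
Likelihood ratio for E = 0.52/0.29 = 1.7931.
Posterior odds = prior odds × LR = 0.35862.
Posterior probability = odds/(1+odds) = 0.35862/1.3586 = 0.2640.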